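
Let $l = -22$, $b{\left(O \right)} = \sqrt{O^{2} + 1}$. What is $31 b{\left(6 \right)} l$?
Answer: $- 682 \sqrt{37} \approx -4148.4$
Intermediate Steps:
$b{\left(O \right)} = \sqrt{1 + O^{2}}$
$31 b{\left(6 \right)} l = 31 \sqrt{1 + 6^{2}} \left(-22\right) = 31 \sqrt{1 + 36} \left(-22\right) = 31 \sqrt{37} \left(-22\right) = - 682 \sqrt{37}$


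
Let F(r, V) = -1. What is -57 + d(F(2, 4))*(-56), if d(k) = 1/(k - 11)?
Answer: -157/3 ≈ -52.333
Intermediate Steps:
d(k) = 1/(-11 + k)
-57 + d(F(2, 4))*(-56) = -57 - 56/(-11 - 1) = -57 - 56/(-12) = -57 - 1/12*(-56) = -57 + 14/3 = -157/3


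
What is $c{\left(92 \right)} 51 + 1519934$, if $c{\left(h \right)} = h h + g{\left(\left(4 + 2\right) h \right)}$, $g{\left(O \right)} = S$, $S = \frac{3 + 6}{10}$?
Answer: $\frac{19516439}{10} \approx 1.9516 \cdot 10^{6}$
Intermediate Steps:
$S = \frac{9}{10}$ ($S = 9 \cdot \frac{1}{10} = \frac{9}{10} \approx 0.9$)
$g{\left(O \right)} = \frac{9}{10}$
$c{\left(h \right)} = \frac{9}{10} + h^{2}$ ($c{\left(h \right)} = h h + \frac{9}{10} = h^{2} + \frac{9}{10} = \frac{9}{10} + h^{2}$)
$c{\left(92 \right)} 51 + 1519934 = \left(\frac{9}{10} + 92^{2}\right) 51 + 1519934 = \left(\frac{9}{10} + 8464\right) 51 + 1519934 = \frac{84649}{10} \cdot 51 + 1519934 = \frac{4317099}{10} + 1519934 = \frac{19516439}{10}$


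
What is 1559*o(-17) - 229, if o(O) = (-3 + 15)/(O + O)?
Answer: -13247/17 ≈ -779.24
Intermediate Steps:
o(O) = 6/O (o(O) = 12/((2*O)) = 12*(1/(2*O)) = 6/O)
1559*o(-17) - 229 = 1559*(6/(-17)) - 229 = 1559*(6*(-1/17)) - 229 = 1559*(-6/17) - 229 = -9354/17 - 229 = -13247/17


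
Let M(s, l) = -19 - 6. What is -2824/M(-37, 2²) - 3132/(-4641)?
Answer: 4394828/38675 ≈ 113.63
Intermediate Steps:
M(s, l) = -25
-2824/M(-37, 2²) - 3132/(-4641) = -2824/(-25) - 3132/(-4641) = -2824*(-1/25) - 3132*(-1/4641) = 2824/25 + 1044/1547 = 4394828/38675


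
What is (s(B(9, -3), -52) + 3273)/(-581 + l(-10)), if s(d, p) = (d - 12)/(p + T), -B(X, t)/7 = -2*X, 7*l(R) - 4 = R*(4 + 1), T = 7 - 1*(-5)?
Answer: -50869/9140 ≈ -5.5655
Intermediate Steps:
T = 12 (T = 7 + 5 = 12)
l(R) = 4/7 + 5*R/7 (l(R) = 4/7 + (R*(4 + 1))/7 = 4/7 + (R*5)/7 = 4/7 + (5*R)/7 = 4/7 + 5*R/7)
B(X, t) = 14*X (B(X, t) = -(-14)*X = 14*X)
s(d, p) = (-12 + d)/(12 + p) (s(d, p) = (d - 12)/(p + 12) = (-12 + d)/(12 + p))
(s(B(9, -3), -52) + 3273)/(-581 + l(-10)) = ((-12 + 14*9)/(12 - 52) + 3273)/(-581 + (4/7 + (5/7)*(-10))) = ((-12 + 126)/(-40) + 3273)/(-581 + (4/7 - 50/7)) = (-1/40*114 + 3273)/(-581 - 46/7) = (-57/20 + 3273)/(-4113/7) = (65403/20)*(-7/4113) = -50869/9140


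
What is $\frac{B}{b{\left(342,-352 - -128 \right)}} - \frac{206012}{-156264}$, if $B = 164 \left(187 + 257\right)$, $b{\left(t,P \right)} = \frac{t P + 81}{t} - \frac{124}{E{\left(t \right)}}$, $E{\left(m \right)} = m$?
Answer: $- \frac{968915654299}{2994447966} \approx -323.57$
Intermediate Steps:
$b{\left(t,P \right)} = - \frac{124}{t} + \frac{81 + P t}{t}$ ($b{\left(t,P \right)} = \frac{t P + 81}{t} - \frac{124}{t} = \frac{P t + 81}{t} - \frac{124}{t} = \frac{81 + P t}{t} - \frac{124}{t} = - \frac{124}{t} + \frac{81 + P t}{t}$)
$B = 72816$ ($B = 164 \cdot 444 = 72816$)
$\frac{B}{b{\left(342,-352 - -128 \right)}} - \frac{206012}{-156264} = \frac{72816}{\left(-352 - -128\right) - \frac{43}{342}} - \frac{206012}{-156264} = \frac{72816}{\left(-352 + 128\right) - \frac{43}{342}} - - \frac{51503}{39066} = \frac{72816}{-224 - \frac{43}{342}} + \frac{51503}{39066} = \frac{72816}{- \frac{76651}{342}} + \frac{51503}{39066} = 72816 \left(- \frac{342}{76651}\right) + \frac{51503}{39066} = - \frac{24903072}{76651} + \frac{51503}{39066} = - \frac{968915654299}{2994447966}$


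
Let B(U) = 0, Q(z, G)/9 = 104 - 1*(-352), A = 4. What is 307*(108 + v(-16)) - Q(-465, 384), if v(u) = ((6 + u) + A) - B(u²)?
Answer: 27210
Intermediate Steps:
Q(z, G) = 4104 (Q(z, G) = 9*(104 - 1*(-352)) = 9*(104 + 352) = 9*456 = 4104)
v(u) = 10 + u (v(u) = ((6 + u) + 4) - 1*0 = (10 + u) + 0 = 10 + u)
307*(108 + v(-16)) - Q(-465, 384) = 307*(108 + (10 - 16)) - 1*4104 = 307*(108 - 6) - 4104 = 307*102 - 4104 = 31314 - 4104 = 27210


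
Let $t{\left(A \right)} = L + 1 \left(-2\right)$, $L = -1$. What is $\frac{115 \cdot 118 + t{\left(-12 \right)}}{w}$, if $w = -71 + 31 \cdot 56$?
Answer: $\frac{13567}{1665} \approx 8.1483$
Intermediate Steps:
$t{\left(A \right)} = -3$ ($t{\left(A \right)} = -1 + 1 \left(-2\right) = -1 - 2 = -3$)
$w = 1665$ ($w = -71 + 1736 = 1665$)
$\frac{115 \cdot 118 + t{\left(-12 \right)}}{w} = \frac{115 \cdot 118 - 3}{1665} = \left(13570 - 3\right) \frac{1}{1665} = 13567 \cdot \frac{1}{1665} = \frac{13567}{1665}$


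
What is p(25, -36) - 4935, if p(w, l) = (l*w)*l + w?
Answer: 27490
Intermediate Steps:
p(w, l) = w + w*l² (p(w, l) = w*l² + w = w + w*l²)
p(25, -36) - 4935 = 25*(1 + (-36)²) - 4935 = 25*(1 + 1296) - 4935 = 25*1297 - 4935 = 32425 - 4935 = 27490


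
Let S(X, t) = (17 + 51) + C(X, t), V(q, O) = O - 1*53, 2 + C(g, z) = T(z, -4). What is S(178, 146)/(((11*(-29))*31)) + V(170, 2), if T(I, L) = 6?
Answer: -504411/9889 ≈ -51.007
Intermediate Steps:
C(g, z) = 4 (C(g, z) = -2 + 6 = 4)
V(q, O) = -53 + O (V(q, O) = O - 53 = -53 + O)
S(X, t) = 72 (S(X, t) = (17 + 51) + 4 = 68 + 4 = 72)
S(178, 146)/(((11*(-29))*31)) + V(170, 2) = 72/(((11*(-29))*31)) + (-53 + 2) = 72/((-319*31)) - 51 = 72/(-9889) - 51 = 72*(-1/9889) - 51 = -72/9889 - 51 = -504411/9889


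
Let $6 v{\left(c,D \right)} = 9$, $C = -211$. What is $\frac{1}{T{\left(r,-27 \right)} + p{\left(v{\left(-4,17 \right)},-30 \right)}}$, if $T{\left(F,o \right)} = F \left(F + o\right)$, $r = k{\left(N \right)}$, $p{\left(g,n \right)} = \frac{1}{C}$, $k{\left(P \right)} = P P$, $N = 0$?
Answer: $-211$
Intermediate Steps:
$v{\left(c,D \right)} = \frac{3}{2}$ ($v{\left(c,D \right)} = \frac{1}{6} \cdot 9 = \frac{3}{2}$)
$k{\left(P \right)} = P^{2}$
$p{\left(g,n \right)} = - \frac{1}{211}$ ($p{\left(g,n \right)} = \frac{1}{-211} = - \frac{1}{211}$)
$r = 0$ ($r = 0^{2} = 0$)
$\frac{1}{T{\left(r,-27 \right)} + p{\left(v{\left(-4,17 \right)},-30 \right)}} = \frac{1}{0 \left(0 - 27\right) - \frac{1}{211}} = \frac{1}{0 \left(-27\right) - \frac{1}{211}} = \frac{1}{0 - \frac{1}{211}} = \frac{1}{- \frac{1}{211}} = -211$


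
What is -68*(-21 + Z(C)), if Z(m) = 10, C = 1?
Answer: 748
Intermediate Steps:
-68*(-21 + Z(C)) = -68*(-21 + 10) = -68*(-11) = 748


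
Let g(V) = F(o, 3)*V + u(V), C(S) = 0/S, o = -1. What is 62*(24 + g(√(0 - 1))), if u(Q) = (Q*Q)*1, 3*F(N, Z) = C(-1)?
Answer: 1426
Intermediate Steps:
C(S) = 0
F(N, Z) = 0 (F(N, Z) = (⅓)*0 = 0)
u(Q) = Q² (u(Q) = Q²*1 = Q²)
g(V) = V² (g(V) = 0*V + V² = 0 + V² = V²)
62*(24 + g(√(0 - 1))) = 62*(24 + (√(0 - 1))²) = 62*(24 + (√(-1))²) = 62*(24 + I²) = 62*(24 - 1) = 62*23 = 1426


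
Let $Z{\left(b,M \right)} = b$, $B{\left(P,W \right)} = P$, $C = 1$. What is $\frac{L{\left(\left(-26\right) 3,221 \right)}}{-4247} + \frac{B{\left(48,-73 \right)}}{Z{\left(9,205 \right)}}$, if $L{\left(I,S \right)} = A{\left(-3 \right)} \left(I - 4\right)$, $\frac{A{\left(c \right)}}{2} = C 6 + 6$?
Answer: $\frac{73856}{12741} \approx 5.7967$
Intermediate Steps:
$A{\left(c \right)} = 24$ ($A{\left(c \right)} = 2 \left(1 \cdot 6 + 6\right) = 2 \left(6 + 6\right) = 2 \cdot 12 = 24$)
$L{\left(I,S \right)} = -96 + 24 I$ ($L{\left(I,S \right)} = 24 \left(I - 4\right) = 24 \left(-4 + I\right) = -96 + 24 I$)
$\frac{L{\left(\left(-26\right) 3,221 \right)}}{-4247} + \frac{B{\left(48,-73 \right)}}{Z{\left(9,205 \right)}} = \frac{-96 + 24 \left(\left(-26\right) 3\right)}{-4247} + \frac{48}{9} = \left(-96 + 24 \left(-78\right)\right) \left(- \frac{1}{4247}\right) + 48 \cdot \frac{1}{9} = \left(-96 - 1872\right) \left(- \frac{1}{4247}\right) + \frac{16}{3} = \left(-1968\right) \left(- \frac{1}{4247}\right) + \frac{16}{3} = \frac{1968}{4247} + \frac{16}{3} = \frac{73856}{12741}$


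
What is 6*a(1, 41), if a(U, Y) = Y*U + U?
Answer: 252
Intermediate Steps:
a(U, Y) = U + U*Y (a(U, Y) = U*Y + U = U + U*Y)
6*a(1, 41) = 6*(1*(1 + 41)) = 6*(1*42) = 6*42 = 252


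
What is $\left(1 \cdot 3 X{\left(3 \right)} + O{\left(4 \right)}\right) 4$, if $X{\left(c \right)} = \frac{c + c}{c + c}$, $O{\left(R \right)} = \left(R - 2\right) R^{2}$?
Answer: $140$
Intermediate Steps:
$O{\left(R \right)} = R^{2} \left(-2 + R\right)$ ($O{\left(R \right)} = \left(-2 + R\right) R^{2} = R^{2} \left(-2 + R\right)$)
$X{\left(c \right)} = 1$ ($X{\left(c \right)} = \frac{2 c}{2 c} = 2 c \frac{1}{2 c} = 1$)
$\left(1 \cdot 3 X{\left(3 \right)} + O{\left(4 \right)}\right) 4 = \left(1 \cdot 3 \cdot 1 + 4^{2} \left(-2 + 4\right)\right) 4 = \left(3 \cdot 1 + 16 \cdot 2\right) 4 = \left(3 + 32\right) 4 = 35 \cdot 4 = 140$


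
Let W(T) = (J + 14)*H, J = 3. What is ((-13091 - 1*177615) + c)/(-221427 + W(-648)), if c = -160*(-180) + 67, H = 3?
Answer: 161839/221376 ≈ 0.73106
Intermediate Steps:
c = 28867 (c = 28800 + 67 = 28867)
W(T) = 51 (W(T) = (3 + 14)*3 = 17*3 = 51)
((-13091 - 1*177615) + c)/(-221427 + W(-648)) = ((-13091 - 1*177615) + 28867)/(-221427 + 51) = ((-13091 - 177615) + 28867)/(-221376) = (-190706 + 28867)*(-1/221376) = -161839*(-1/221376) = 161839/221376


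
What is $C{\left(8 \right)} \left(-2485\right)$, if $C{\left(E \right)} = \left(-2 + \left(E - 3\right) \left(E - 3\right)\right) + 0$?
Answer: $-57155$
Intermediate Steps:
$C{\left(E \right)} = -2 + \left(-3 + E\right)^{2}$ ($C{\left(E \right)} = \left(-2 + \left(-3 + E\right) \left(-3 + E\right)\right) + 0 = \left(-2 + \left(-3 + E\right)^{2}\right) + 0 = -2 + \left(-3 + E\right)^{2}$)
$C{\left(8 \right)} \left(-2485\right) = \left(-2 + \left(-3 + 8\right)^{2}\right) \left(-2485\right) = \left(-2 + 5^{2}\right) \left(-2485\right) = \left(-2 + 25\right) \left(-2485\right) = 23 \left(-2485\right) = -57155$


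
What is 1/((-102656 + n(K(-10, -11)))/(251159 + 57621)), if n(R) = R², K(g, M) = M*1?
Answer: -61756/20507 ≈ -3.0115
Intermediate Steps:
K(g, M) = M
1/((-102656 + n(K(-10, -11)))/(251159 + 57621)) = 1/((-102656 + (-11)²)/(251159 + 57621)) = 1/((-102656 + 121)/308780) = 1/(-102535*1/308780) = 1/(-20507/61756) = -61756/20507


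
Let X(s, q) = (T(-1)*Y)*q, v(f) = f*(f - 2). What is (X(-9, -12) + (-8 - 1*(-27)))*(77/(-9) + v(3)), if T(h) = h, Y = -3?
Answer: 850/9 ≈ 94.444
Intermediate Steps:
v(f) = f*(-2 + f)
X(s, q) = 3*q (X(s, q) = (-1*(-3))*q = 3*q)
(X(-9, -12) + (-8 - 1*(-27)))*(77/(-9) + v(3)) = (3*(-12) + (-8 - 1*(-27)))*(77/(-9) + 3*(-2 + 3)) = (-36 + (-8 + 27))*(77*(-⅑) + 3*1) = (-36 + 19)*(-77/9 + 3) = -17*(-50/9) = 850/9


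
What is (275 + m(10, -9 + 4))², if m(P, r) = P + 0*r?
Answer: 81225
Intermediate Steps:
m(P, r) = P (m(P, r) = P + 0 = P)
(275 + m(10, -9 + 4))² = (275 + 10)² = 285² = 81225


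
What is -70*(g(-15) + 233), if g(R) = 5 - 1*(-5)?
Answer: -17010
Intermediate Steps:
g(R) = 10 (g(R) = 5 + 5 = 10)
-70*(g(-15) + 233) = -70*(10 + 233) = -70*243 = -17010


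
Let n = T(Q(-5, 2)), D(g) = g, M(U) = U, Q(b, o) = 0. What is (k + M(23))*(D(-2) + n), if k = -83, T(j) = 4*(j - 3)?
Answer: 840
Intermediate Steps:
T(j) = -12 + 4*j (T(j) = 4*(-3 + j) = -12 + 4*j)
n = -12 (n = -12 + 4*0 = -12 + 0 = -12)
(k + M(23))*(D(-2) + n) = (-83 + 23)*(-2 - 12) = -60*(-14) = 840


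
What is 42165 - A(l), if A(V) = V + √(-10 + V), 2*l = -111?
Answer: 84441/2 - I*√262/2 ≈ 42221.0 - 8.0932*I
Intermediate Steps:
l = -111/2 (l = (½)*(-111) = -111/2 ≈ -55.500)
42165 - A(l) = 42165 - (-111/2 + √(-10 - 111/2)) = 42165 - (-111/2 + √(-131/2)) = 42165 - (-111/2 + I*√262/2) = 42165 + (111/2 - I*√262/2) = 84441/2 - I*√262/2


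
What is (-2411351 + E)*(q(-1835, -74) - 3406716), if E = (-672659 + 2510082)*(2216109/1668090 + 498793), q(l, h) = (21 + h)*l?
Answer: -1686494790944763535348149/556030 ≈ -3.0331e+18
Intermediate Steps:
q(l, h) = l*(21 + h)
E = 509599366245879539/556030 (E = 1837423*(2216109*(1/1668090) + 498793) = 1837423*(738703/556030 + 498793) = 1837423*(277344610493/556030) = 509599366245879539/556030 ≈ 9.1650e+11)
(-2411351 + E)*(q(-1835, -74) - 3406716) = (-2411351 + 509599366245879539/556030)*(-1835*(21 - 74) - 3406716) = 509598025462383009*(-1835*(-53) - 3406716)/556030 = 509598025462383009*(97255 - 3406716)/556030 = (509598025462383009/556030)*(-3309461) = -1686494790944763535348149/556030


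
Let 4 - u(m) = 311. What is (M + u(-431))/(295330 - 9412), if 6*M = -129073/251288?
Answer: -463001569/431086574304 ≈ -0.0010740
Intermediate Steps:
u(m) = -307 (u(m) = 4 - 1*311 = 4 - 311 = -307)
M = -129073/1507728 (M = (-129073/251288)/6 = (-129073*1/251288)/6 = (1/6)*(-129073/251288) = -129073/1507728 ≈ -0.085608)
(M + u(-431))/(295330 - 9412) = (-129073/1507728 - 307)/(295330 - 9412) = -463001569/1507728/285918 = -463001569/1507728*1/285918 = -463001569/431086574304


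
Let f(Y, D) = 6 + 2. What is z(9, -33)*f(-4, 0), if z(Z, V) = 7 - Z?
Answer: -16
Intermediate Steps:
f(Y, D) = 8
z(9, -33)*f(-4, 0) = (7 - 1*9)*8 = (7 - 9)*8 = -2*8 = -16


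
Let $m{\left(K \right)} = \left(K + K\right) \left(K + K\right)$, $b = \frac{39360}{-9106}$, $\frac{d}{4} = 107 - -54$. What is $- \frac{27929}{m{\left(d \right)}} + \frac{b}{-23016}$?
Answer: $- \frac{17226687529}{1034784568384} \approx -0.016648$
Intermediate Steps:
$d = 644$ ($d = 4 \left(107 - -54\right) = 4 \left(107 + 54\right) = 4 \cdot 161 = 644$)
$b = - \frac{19680}{4553}$ ($b = 39360 \left(- \frac{1}{9106}\right) = - \frac{19680}{4553} \approx -4.3224$)
$m{\left(K \right)} = 4 K^{2}$ ($m{\left(K \right)} = 2 K 2 K = 4 K^{2}$)
$- \frac{27929}{m{\left(d \right)}} + \frac{b}{-23016} = - \frac{27929}{4 \cdot 644^{2}} - \frac{19680}{4553 \left(-23016\right)} = - \frac{27929}{4 \cdot 414736} - - \frac{820}{4366327} = - \frac{27929}{1658944} + \frac{820}{4366327} = - \frac{17226687529}{1034784568384}$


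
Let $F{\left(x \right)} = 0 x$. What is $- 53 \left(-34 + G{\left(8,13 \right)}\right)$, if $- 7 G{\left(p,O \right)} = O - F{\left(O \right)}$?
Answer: $\frac{13303}{7} \approx 1900.4$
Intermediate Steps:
$F{\left(x \right)} = 0$
$G{\left(p,O \right)} = - \frac{O}{7}$ ($G{\left(p,O \right)} = - \frac{O - 0}{7} = - \frac{O + 0}{7} = - \frac{O}{7}$)
$- 53 \left(-34 + G{\left(8,13 \right)}\right) = - 53 \left(-34 - \frac{13}{7}\right) = \left(-53\right) \left(- \frac{251}{7}\right) = \frac{13303}{7}$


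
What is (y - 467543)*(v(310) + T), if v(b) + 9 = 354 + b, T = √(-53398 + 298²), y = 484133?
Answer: 10866450 + 49770*√3934 ≈ 1.3988e+7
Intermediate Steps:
T = 3*√3934 (T = √(-53398 + 88804) = √35406 = 3*√3934 ≈ 188.16)
v(b) = 345 + b (v(b) = -9 + (354 + b) = 345 + b)
(y - 467543)*(v(310) + T) = (484133 - 467543)*((345 + 310) + 3*√3934) = 16590*(655 + 3*√3934) = 10866450 + 49770*√3934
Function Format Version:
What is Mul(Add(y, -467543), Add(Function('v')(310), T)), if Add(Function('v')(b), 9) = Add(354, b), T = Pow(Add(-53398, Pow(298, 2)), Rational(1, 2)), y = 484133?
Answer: Add(10866450, Mul(49770, Pow(3934, Rational(1, 2)))) ≈ 1.3988e+7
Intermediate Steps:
T = Mul(3, Pow(3934, Rational(1, 2))) (T = Pow(Add(-53398, 88804), Rational(1, 2)) = Pow(35406, Rational(1, 2)) = Mul(3, Pow(3934, Rational(1, 2))) ≈ 188.16)
Function('v')(b) = Add(345, b) (Function('v')(b) = Add(-9, Add(354, b)) = Add(345, b))
Mul(Add(y, -467543), Add(Function('v')(310), T)) = Mul(Add(484133, -467543), Add(Add(345, 310), Mul(3, Pow(3934, Rational(1, 2))))) = Mul(16590, Add(655, Mul(3, Pow(3934, Rational(1, 2))))) = Add(10866450, Mul(49770, Pow(3934, Rational(1, 2))))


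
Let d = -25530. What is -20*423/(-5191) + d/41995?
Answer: 1204062/1178357 ≈ 1.0218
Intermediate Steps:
-20*423/(-5191) + d/41995 = -20*423/(-5191) - 25530/41995 = -8460*(-1/5191) - 25530*1/41995 = 8460/5191 - 138/227 = 1204062/1178357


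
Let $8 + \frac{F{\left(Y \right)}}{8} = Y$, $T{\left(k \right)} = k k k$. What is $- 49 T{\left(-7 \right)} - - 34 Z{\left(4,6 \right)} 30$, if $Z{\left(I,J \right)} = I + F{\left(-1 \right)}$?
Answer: $-52553$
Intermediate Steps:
$T{\left(k \right)} = k^{3}$ ($T{\left(k \right)} = k^{2} k = k^{3}$)
$F{\left(Y \right)} = -64 + 8 Y$
$Z{\left(I,J \right)} = -72 + I$ ($Z{\left(I,J \right)} = I + \left(-64 + 8 \left(-1\right)\right) = I - 72 = -72 + I$)
$- 49 T{\left(-7 \right)} - - 34 Z{\left(4,6 \right)} 30 = - 49 \left(-7\right)^{3} - - 34 \left(-72 + 4\right) 30 = \left(-49\right) \left(-343\right) - \left(-34\right) \left(-68\right) 30 = 16807 - 2312 \cdot 30 = 16807 - 69360 = -52553$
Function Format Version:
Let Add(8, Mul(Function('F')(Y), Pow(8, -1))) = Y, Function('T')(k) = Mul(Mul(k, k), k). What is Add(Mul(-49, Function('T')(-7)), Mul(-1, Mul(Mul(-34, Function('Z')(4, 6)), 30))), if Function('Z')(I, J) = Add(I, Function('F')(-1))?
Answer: -52553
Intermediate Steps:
Function('T')(k) = Pow(k, 3) (Function('T')(k) = Mul(Pow(k, 2), k) = Pow(k, 3))
Function('F')(Y) = Add(-64, Mul(8, Y))
Function('Z')(I, J) = Add(-72, I) (Function('Z')(I, J) = Add(I, Add(-64, Mul(8, -1))) = Add(I, Add(-64, -8)) = Add(I, -72) = Add(-72, I))
Add(Mul(-49, Function('T')(-7)), Mul(-1, Mul(Mul(-34, Function('Z')(4, 6)), 30))) = Add(Mul(-49, Pow(-7, 3)), Mul(-1, Mul(Mul(-34, Add(-72, 4)), 30))) = Add(Mul(-49, -343), Mul(-1, Mul(Mul(-34, -68), 30))) = Add(16807, Mul(-1, Mul(2312, 30))) = Add(16807, Mul(-1, 69360)) = Add(16807, -69360) = -52553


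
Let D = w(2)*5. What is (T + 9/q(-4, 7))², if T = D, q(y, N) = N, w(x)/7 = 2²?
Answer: 978121/49 ≈ 19962.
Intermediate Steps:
w(x) = 28 (w(x) = 7*2² = 7*4 = 28)
D = 140 (D = 28*5 = 140)
T = 140
(T + 9/q(-4, 7))² = (140 + 9/7)² = (989/7)² = 978121/49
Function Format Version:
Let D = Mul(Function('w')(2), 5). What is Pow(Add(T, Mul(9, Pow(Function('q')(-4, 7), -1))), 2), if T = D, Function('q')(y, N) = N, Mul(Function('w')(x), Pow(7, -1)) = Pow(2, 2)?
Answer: Rational(978121, 49) ≈ 19962.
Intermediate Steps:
Function('w')(x) = 28 (Function('w')(x) = Mul(7, Pow(2, 2)) = Mul(7, 4) = 28)
D = 140 (D = Mul(28, 5) = 140)
T = 140
Pow(Add(T, Mul(9, Pow(Function('q')(-4, 7), -1))), 2) = Pow(Add(140, Mul(9, Pow(7, -1))), 2) = Pow(Add(140, Mul(9, Rational(1, 7))), 2) = Pow(Add(140, Rational(9, 7)), 2) = Pow(Rational(989, 7), 2) = Rational(978121, 49)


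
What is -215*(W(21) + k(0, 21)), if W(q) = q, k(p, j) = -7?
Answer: -3010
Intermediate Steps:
-215*(W(21) + k(0, 21)) = -215*(21 - 7) = -215*14 = -3010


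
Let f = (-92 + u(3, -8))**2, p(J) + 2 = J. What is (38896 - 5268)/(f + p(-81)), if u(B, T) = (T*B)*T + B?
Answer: 16814/5263 ≈ 3.1948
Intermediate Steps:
u(B, T) = B + B*T**2 (u(B, T) = (B*T)*T + B = B*T**2 + B = B + B*T**2)
p(J) = -2 + J
f = 10609 (f = (-92 + 3*(1 + (-8)**2))**2 = (-92 + 3*(1 + 64))**2 = (-92 + 3*65)**2 = (-92 + 195)**2 = 103**2 = 10609)
(38896 - 5268)/(f + p(-81)) = (38896 - 5268)/(10609 + (-2 - 81)) = 33628/(10609 - 83) = 33628/10526 = 33628*(1/10526) = 16814/5263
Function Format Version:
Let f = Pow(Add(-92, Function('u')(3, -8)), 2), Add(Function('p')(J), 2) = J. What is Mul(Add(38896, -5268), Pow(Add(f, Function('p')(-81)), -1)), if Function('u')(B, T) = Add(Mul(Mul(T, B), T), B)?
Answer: Rational(16814, 5263) ≈ 3.1948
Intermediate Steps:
Function('u')(B, T) = Add(B, Mul(B, Pow(T, 2))) (Function('u')(B, T) = Add(Mul(Mul(B, T), T), B) = Add(Mul(B, Pow(T, 2)), B) = Add(B, Mul(B, Pow(T, 2))))
Function('p')(J) = Add(-2, J)
f = 10609 (f = Pow(Add(-92, Mul(3, Add(1, Pow(-8, 2)))), 2) = Pow(Add(-92, Mul(3, Add(1, 64))), 2) = Pow(Add(-92, Mul(3, 65)), 2) = Pow(Add(-92, 195), 2) = Pow(103, 2) = 10609)
Mul(Add(38896, -5268), Pow(Add(f, Function('p')(-81)), -1)) = Mul(Add(38896, -5268), Pow(Add(10609, Add(-2, -81)), -1)) = Mul(33628, Pow(Add(10609, -83), -1)) = Mul(33628, Pow(10526, -1)) = Mul(33628, Rational(1, 10526)) = Rational(16814, 5263)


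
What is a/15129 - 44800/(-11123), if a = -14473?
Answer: 1800683/586341 ≈ 3.0711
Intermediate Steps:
a/15129 - 44800/(-11123) = -14473/15129 - 44800/(-11123) = -14473*1/15129 - 44800*(-1/11123) = -353/369 + 6400/1589 = 1800683/586341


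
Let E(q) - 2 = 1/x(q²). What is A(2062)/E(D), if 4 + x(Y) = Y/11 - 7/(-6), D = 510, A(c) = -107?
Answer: -166964191/3120892 ≈ -53.499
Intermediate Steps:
x(Y) = -17/6 + Y/11 (x(Y) = -4 + (Y/11 - 7/(-6)) = -4 + (Y*(1/11) - 7*(-⅙)) = -4 + (Y/11 + 7/6) = -4 + (7/6 + Y/11) = -17/6 + Y/11)
E(q) = 2 + 1/(-17/6 + q²/11)
A(2062)/E(D) = -107*(-187 + 6*510²)/(4*(-77 + 3*510²)) = -107*(-187 + 6*260100)/(4*(-77 + 3*260100)) = -107*(-187 + 1560600)/(4*(-77 + 780300)) = -107/(4*780223/1560413) = -107/(4*(1/1560413)*780223) = -107/3120892/1560413 = -107*1560413/3120892 = -166964191/3120892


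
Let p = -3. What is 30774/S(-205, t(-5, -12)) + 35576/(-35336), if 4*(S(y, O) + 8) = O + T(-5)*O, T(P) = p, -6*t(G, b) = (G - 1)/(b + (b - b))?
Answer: -3263139569/843647 ≈ -3867.9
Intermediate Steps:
t(G, b) = -(-1 + G)/(6*b) (t(G, b) = -(G - 1)/(6*(b + (b - b))) = -(-1 + G)/(6*(b + 0)) = -(-1 + G)/(6*b))
T(P) = -3
S(y, O) = -8 - O/2 (S(y, O) = -8 + (O - 3*O)/4 = -8 + (-2*O)/4 = -8 - O/2)
30774/S(-205, t(-5, -12)) + 35576/(-35336) = 30774/(-8 - (1 - 1*(-5))/(12*(-12))) + 35576/(-35336) = 30774/(-8 - (-1)*(1 + 5)/(12*12)) + 35576*(-1/35336) = 30774/(-8 - (-1)*6/(12*12)) - 4447/4417 = 30774/(-8 - 1/2*(-1/12)) - 4447/4417 = 30774/(-8 + 1/24) - 4447/4417 = 30774/(-191/24) - 4447/4417 = 30774*(-24/191) - 4447/4417 = -738576/191 - 4447/4417 = -3263139569/843647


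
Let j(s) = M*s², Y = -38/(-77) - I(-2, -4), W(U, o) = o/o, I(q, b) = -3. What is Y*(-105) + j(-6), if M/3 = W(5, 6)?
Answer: -2847/11 ≈ -258.82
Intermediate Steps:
W(U, o) = 1
M = 3 (M = 3*1 = 3)
Y = 269/77 (Y = -38/(-77) - 1*(-3) = -38*(-1/77) + 3 = 38/77 + 3 = 269/77 ≈ 3.4935)
j(s) = 3*s²
Y*(-105) + j(-6) = (269/77)*(-105) + 3*(-6)² = -4035/11 + 3*36 = -4035/11 + 108 = -2847/11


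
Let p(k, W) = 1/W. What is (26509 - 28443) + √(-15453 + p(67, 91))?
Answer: -1934 + I*√127966202/91 ≈ -1934.0 + 124.31*I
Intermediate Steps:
(26509 - 28443) + √(-15453 + p(67, 91)) = (26509 - 28443) + √(-15453 + 1/91) = -1934 + √(-15453 + 1/91) = -1934 + √(-1406222/91) = -1934 + I*√127966202/91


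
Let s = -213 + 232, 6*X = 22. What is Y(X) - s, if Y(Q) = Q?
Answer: -46/3 ≈ -15.333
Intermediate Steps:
X = 11/3 (X = (1/6)*22 = 11/3 ≈ 3.6667)
s = 19
Y(X) - s = 11/3 - 1*19 = 11/3 - 19 = -46/3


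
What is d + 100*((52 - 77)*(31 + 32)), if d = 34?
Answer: -157466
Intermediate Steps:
d + 100*((52 - 77)*(31 + 32)) = 34 + 100*((52 - 77)*(31 + 32)) = 34 + 100*(-25*63) = 34 + 100*(-1575) = 34 - 157500 = -157466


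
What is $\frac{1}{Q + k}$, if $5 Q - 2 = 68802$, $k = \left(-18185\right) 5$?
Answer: $- \frac{5}{385821} \approx -1.2959 \cdot 10^{-5}$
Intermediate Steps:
$k = -90925$
$Q = \frac{68804}{5}$ ($Q = \frac{2}{5} + \frac{1}{5} \cdot 68802 = \frac{2}{5} + \frac{68802}{5} = \frac{68804}{5} \approx 13761.0$)
$\frac{1}{Q + k} = \frac{1}{\frac{68804}{5} - 90925} = \frac{1}{- \frac{385821}{5}} = - \frac{5}{385821}$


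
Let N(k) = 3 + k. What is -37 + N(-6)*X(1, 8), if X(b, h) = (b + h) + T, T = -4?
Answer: -52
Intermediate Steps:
X(b, h) = -4 + b + h (X(b, h) = (b + h) - 4 = -4 + b + h)
-37 + N(-6)*X(1, 8) = -37 + (3 - 6)*(-4 + 1 + 8) = -37 - 3*5 = -37 - 15 = -52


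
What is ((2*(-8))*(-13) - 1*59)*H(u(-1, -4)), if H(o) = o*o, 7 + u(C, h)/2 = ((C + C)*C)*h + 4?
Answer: 72116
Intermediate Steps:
u(C, h) = -6 + 4*h*C² (u(C, h) = -14 + 2*(((C + C)*C)*h + 4) = -14 + 2*(((2*C)*C)*h + 4) = -14 + 2*((2*C²)*h + 4) = -14 + 2*(2*h*C² + 4) = -14 + 2*(4 + 2*h*C²) = -14 + (8 + 4*h*C²) = -6 + 4*h*C²)
H(o) = o²
((2*(-8))*(-13) - 1*59)*H(u(-1, -4)) = ((2*(-8))*(-13) - 1*59)*(-6 + 4*(-4)*(-1)²)² = (-16*(-13) - 59)*(-6 + 4*(-4)*1)² = (208 - 59)*(-6 - 16)² = 149*(-22)² = 149*484 = 72116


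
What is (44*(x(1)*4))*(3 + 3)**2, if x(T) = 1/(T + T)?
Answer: 3168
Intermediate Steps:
x(T) = 1/(2*T)
(44*(x(1)*4))*(3 + 3)**2 = (44*(((1/2)/1)*4))*(3 + 3)**2 = (44*(((1/2)*1)*4))*6**2 = (44*((1/2)*4))*36 = (44*2)*36 = 88*36 = 3168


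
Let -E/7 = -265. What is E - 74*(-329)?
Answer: 26201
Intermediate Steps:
E = 1855 (E = -7*(-265) = 1855)
E - 74*(-329) = 1855 - 74*(-329) = 1855 + 24346 = 26201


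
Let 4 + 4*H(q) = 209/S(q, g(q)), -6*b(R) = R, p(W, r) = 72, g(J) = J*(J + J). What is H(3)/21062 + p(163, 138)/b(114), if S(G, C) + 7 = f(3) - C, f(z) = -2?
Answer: -163784135/43219224 ≈ -3.7896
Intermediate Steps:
g(J) = 2*J² (g(J) = J*(2*J) = 2*J²)
b(R) = -R/6
S(G, C) = -9 - C (S(G, C) = -7 + (-2 - C) = -9 - C)
H(q) = -1 + 209/(4*(-9 - 2*q²)) (H(q) = -1 + (209/(-9 - 2*q²))/4 = -1 + 209/(4*(-9 - 2*q²)))
H(3)/21062 + p(163, 138)/b(114) = ((-245 - 8*3²)/(4*(9 + 2*3²)))/21062 + 72/((-⅙*114)) = ((-245 - 8*9)/(4*(9 + 2*9)))*(1/21062) + 72/(-19) = ((-245 - 72)/(4*(9 + 18)))*(1/21062) + 72*(-1/19) = ((¼)*(-317)/27)*(1/21062) - 72/19 = ((¼)*(1/27)*(-317))*(1/21062) - 72/19 = -317/108*1/21062 - 72/19 = -317/2274696 - 72/19 = -163784135/43219224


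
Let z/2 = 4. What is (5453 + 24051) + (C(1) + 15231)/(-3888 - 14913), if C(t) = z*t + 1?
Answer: 184896488/6267 ≈ 29503.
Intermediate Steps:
z = 8 (z = 2*4 = 8)
C(t) = 1 + 8*t (C(t) = 8*t + 1 = 1 + 8*t)
(5453 + 24051) + (C(1) + 15231)/(-3888 - 14913) = (5453 + 24051) + ((1 + 8*1) + 15231)/(-3888 - 14913) = 29504 + ((1 + 8) + 15231)/(-18801) = 29504 + (9 + 15231)*(-1/18801) = 29504 + 15240*(-1/18801) = 29504 - 5080/6267 = 184896488/6267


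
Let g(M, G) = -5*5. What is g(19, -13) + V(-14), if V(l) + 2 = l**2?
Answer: 169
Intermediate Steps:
g(M, G) = -25
V(l) = -2 + l**2
g(19, -13) + V(-14) = -25 + (-2 + (-14)**2) = -25 + (-2 + 196) = -25 + 194 = 169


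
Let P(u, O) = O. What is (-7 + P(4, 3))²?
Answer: 16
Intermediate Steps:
(-7 + P(4, 3))² = (-7 + 3)² = (-4)² = 16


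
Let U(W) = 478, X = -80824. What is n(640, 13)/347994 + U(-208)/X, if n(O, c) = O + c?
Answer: -28390765/7031566764 ≈ -0.0040376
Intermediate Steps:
n(640, 13)/347994 + U(-208)/X = (640 + 13)/347994 + 478/(-80824) = 653*(1/347994) + 478*(-1/80824) = 653/347994 - 239/40412 = -28390765/7031566764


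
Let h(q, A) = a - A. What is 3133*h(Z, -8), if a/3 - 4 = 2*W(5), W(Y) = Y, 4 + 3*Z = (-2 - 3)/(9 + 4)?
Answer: 156650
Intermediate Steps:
Z = -19/13 (Z = -4/3 + ((-2 - 3)/(9 + 4))/3 = -4/3 + (-5/13)/3 = -4/3 + (-5*1/13)/3 = -4/3 + (⅓)*(-5/13) = -4/3 - 5/39 = -19/13 ≈ -1.4615)
a = 42 (a = 12 + 3*(2*5) = 12 + 3*10 = 12 + 30 = 42)
h(q, A) = 42 - A
3133*h(Z, -8) = 3133*(42 - 1*(-8)) = 3133*(42 + 8) = 3133*50 = 156650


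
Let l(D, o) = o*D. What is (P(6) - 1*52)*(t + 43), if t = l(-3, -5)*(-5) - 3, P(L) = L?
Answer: 1610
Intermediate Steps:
l(D, o) = D*o
t = -78 (t = -3*(-5)*(-5) - 3 = 15*(-5) - 3 = -75 - 3 = -78)
(P(6) - 1*52)*(t + 43) = (6 - 1*52)*(-78 + 43) = (6 - 52)*(-35) = -46*(-35) = 1610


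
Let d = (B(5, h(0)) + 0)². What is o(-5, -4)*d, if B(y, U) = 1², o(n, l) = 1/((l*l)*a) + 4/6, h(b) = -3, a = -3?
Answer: 31/48 ≈ 0.64583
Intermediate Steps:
o(n, l) = ⅔ - 1/(3*l²) (o(n, l) = 1/((l*l)*(-3)) + 4/6 = 1/(l²*(-3)) + 4*(⅙) = 1/(-3*l²) + ⅔ = 1*(-1/(3*l²)) + ⅔ = -1/(3*l²) + ⅔ = ⅔ - 1/(3*l²))
B(y, U) = 1
d = 1 (d = (1 + 0)² = 1² = 1)
o(-5, -4)*d = (⅔ - ⅓/(-4)²)*1 = (⅔ - ⅓*1/16)*1 = (⅔ - 1/48)*1 = (31/48)*1 = 31/48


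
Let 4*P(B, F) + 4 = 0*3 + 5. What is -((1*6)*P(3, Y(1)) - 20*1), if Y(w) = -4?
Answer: 37/2 ≈ 18.500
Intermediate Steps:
P(B, F) = ¼ (P(B, F) = -1 + (0*3 + 5)/4 = -1 + (0 + 5)/4 = -1 + (¼)*5 = -1 + 5/4 = ¼)
-((1*6)*P(3, Y(1)) - 20*1) = -((1*6)*(¼) - 20*1) = -(6*(¼) - 20) = -(3/2 - 20) = -1*(-37/2) = 37/2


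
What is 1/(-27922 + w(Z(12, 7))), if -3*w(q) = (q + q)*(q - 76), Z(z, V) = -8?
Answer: -1/28370 ≈ -3.5249e-5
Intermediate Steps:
w(q) = -2*q*(-76 + q)/3 (w(q) = -(q + q)*(q - 76)/3 = -2*q*(-76 + q)/3)
1/(-27922 + w(Z(12, 7))) = 1/(-27922 + (2/3)*(-8)*(76 - 1*(-8))) = 1/(-27922 + (2/3)*(-8)*(76 + 8)) = 1/(-27922 + (2/3)*(-8)*84) = 1/(-27922 - 448) = 1/(-28370) = -1/28370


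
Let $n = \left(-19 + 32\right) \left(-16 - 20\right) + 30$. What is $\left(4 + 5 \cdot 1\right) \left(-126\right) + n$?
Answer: $-1572$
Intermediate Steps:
$n = -438$ ($n = 13 \left(-36\right) + 30 = -468 + 30 = -438$)
$\left(4 + 5 \cdot 1\right) \left(-126\right) + n = \left(4 + 5 \cdot 1\right) \left(-126\right) - 438 = \left(4 + 5\right) \left(-126\right) - 438 = 9 \left(-126\right) - 438 = -1134 - 438 = -1572$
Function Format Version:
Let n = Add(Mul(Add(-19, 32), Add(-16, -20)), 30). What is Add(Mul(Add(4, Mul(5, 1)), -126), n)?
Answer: -1572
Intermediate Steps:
n = -438 (n = Add(Mul(13, -36), 30) = Add(-468, 30) = -438)
Add(Mul(Add(4, Mul(5, 1)), -126), n) = Add(Mul(Add(4, Mul(5, 1)), -126), -438) = Add(Mul(Add(4, 5), -126), -438) = Add(Mul(9, -126), -438) = Add(-1134, -438) = -1572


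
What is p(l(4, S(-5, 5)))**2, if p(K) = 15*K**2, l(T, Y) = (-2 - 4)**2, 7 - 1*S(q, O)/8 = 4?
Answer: 377913600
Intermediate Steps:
S(q, O) = 24 (S(q, O) = 56 - 8*4 = 56 - 32 = 24)
l(T, Y) = 36 (l(T, Y) = (-6)**2 = 36)
p(l(4, S(-5, 5)))**2 = (15*36**2)**2 = (15*1296)**2 = 19440**2 = 377913600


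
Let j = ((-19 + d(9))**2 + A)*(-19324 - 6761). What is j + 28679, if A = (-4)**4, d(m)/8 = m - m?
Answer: -16065766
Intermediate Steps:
d(m) = 0 (d(m) = 8*(m - m) = 8*0 = 0)
A = 256
j = -16094445 (j = ((-19 + 0)**2 + 256)*(-19324 - 6761) = ((-19)**2 + 256)*(-26085) = (361 + 256)*(-26085) = 617*(-26085) = -16094445)
j + 28679 = -16094445 + 28679 = -16065766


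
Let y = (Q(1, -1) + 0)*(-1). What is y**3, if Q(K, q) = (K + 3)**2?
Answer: -4096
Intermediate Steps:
Q(K, q) = (3 + K)**2
y = -16 (y = ((3 + 1)**2 + 0)*(-1) = (4**2 + 0)*(-1) = (16 + 0)*(-1) = 16*(-1) = -16)
y**3 = (-16)**3 = -4096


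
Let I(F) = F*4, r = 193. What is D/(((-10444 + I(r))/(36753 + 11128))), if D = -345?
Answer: 5506315/3224 ≈ 1707.9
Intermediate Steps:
I(F) = 4*F
D/(((-10444 + I(r))/(36753 + 11128))) = -345*(36753 + 11128)/(-10444 + 4*193) = -345*47881/(-10444 + 772) = -345/((-9672*1/47881)) = -345/(-9672/47881) = -345*(-47881/9672) = 5506315/3224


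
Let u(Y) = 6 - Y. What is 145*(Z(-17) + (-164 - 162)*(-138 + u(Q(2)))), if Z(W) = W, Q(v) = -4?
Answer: 6048095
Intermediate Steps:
145*(Z(-17) + (-164 - 162)*(-138 + u(Q(2)))) = 145*(-17 + (-164 - 162)*(-138 + (6 - 1*(-4)))) = 145*(-17 - 326*(-138 + (6 + 4))) = 145*(-17 - 326*(-138 + 10)) = 145*(-17 - 326*(-128)) = 145*(-17 + 41728) = 145*41711 = 6048095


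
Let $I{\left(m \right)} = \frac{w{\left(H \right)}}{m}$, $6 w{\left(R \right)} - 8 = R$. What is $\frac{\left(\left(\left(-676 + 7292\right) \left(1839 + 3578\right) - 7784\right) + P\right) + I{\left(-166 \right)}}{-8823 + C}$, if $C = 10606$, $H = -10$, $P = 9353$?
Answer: $\frac{17848539619}{887934} \approx 20101.0$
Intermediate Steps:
$w{\left(R \right)} = \frac{4}{3} + \frac{R}{6}$
$I{\left(m \right)} = - \frac{1}{3 m}$ ($I{\left(m \right)} = \frac{\frac{4}{3} + \frac{1}{6} \left(-10\right)}{m} = \frac{\frac{4}{3} - \frac{5}{3}}{m} = - \frac{1}{3 m}$)
$\frac{\left(\left(\left(-676 + 7292\right) \left(1839 + 3578\right) - 7784\right) + P\right) + I{\left(-166 \right)}}{-8823 + C} = \frac{\left(\left(\left(-676 + 7292\right) \left(1839 + 3578\right) - 7784\right) + 9353\right) - \frac{1}{3 \left(-166\right)}}{-8823 + 10606} = \frac{\left(\left(6616 \cdot 5417 - 7784\right) + 9353\right) - - \frac{1}{498}}{1783} = \left(\left(\left(35838872 - 7784\right) + 9353\right) + \frac{1}{498}\right) \frac{1}{1783} = \left(\left(35831088 + 9353\right) + \frac{1}{498}\right) \frac{1}{1783} = \left(35840441 + \frac{1}{498}\right) \frac{1}{1783} = \frac{17848539619}{498} \cdot \frac{1}{1783} = \frac{17848539619}{887934}$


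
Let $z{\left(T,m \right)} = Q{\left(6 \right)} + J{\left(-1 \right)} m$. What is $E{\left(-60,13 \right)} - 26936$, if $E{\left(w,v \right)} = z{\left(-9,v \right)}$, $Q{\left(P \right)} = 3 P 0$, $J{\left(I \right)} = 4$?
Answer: $-26884$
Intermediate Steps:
$Q{\left(P \right)} = 0$
$z{\left(T,m \right)} = 4 m$ ($z{\left(T,m \right)} = 0 + 4 m = 4 m$)
$E{\left(w,v \right)} = 4 v$
$E{\left(-60,13 \right)} - 26936 = 4 \cdot 13 - 26936 = 52 - 26936 = -26884$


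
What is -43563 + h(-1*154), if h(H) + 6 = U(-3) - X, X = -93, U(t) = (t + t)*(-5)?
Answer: -43446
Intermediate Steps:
U(t) = -10*t (U(t) = (2*t)*(-5) = -10*t)
h(H) = 117 (h(H) = -6 + (-10*(-3) - 1*(-93)) = -6 + (30 + 93) = -6 + 123 = 117)
-43563 + h(-1*154) = -43563 + 117 = -43446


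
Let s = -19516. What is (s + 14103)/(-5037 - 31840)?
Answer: 5413/36877 ≈ 0.14679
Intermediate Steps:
(s + 14103)/(-5037 - 31840) = (-19516 + 14103)/(-5037 - 31840) = -5413/(-36877) = -5413*(-1/36877) = 5413/36877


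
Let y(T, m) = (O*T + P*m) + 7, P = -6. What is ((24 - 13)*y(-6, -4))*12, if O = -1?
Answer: 4884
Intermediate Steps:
y(T, m) = 7 - T - 6*m (y(T, m) = (-T - 6*m) + 7 = 7 - T - 6*m)
((24 - 13)*y(-6, -4))*12 = ((24 - 13)*(7 - 1*(-6) - 6*(-4)))*12 = (11*(7 + 6 + 24))*12 = (11*37)*12 = 407*12 = 4884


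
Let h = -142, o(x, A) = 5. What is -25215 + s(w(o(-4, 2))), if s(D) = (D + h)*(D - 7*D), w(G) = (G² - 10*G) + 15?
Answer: -34335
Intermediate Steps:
w(G) = 15 + G² - 10*G
s(D) = -6*D*(-142 + D) (s(D) = (D - 142)*(D - 7*D) = (-142 + D)*(-6*D) = -6*D*(-142 + D))
-25215 + s(w(o(-4, 2))) = -25215 + 6*(15 + 5² - 10*5)*(142 - (15 + 5² - 10*5)) = -25215 + 6*(15 + 25 - 50)*(142 - (15 + 25 - 50)) = -25215 + 6*(-10)*(142 - 1*(-10)) = -25215 + 6*(-10)*(142 + 10) = -25215 + 6*(-10)*152 = -25215 - 9120 = -34335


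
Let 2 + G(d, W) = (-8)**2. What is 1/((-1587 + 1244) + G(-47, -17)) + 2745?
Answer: 771344/281 ≈ 2745.0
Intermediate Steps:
G(d, W) = 62 (G(d, W) = -2 + (-8)**2 = -2 + 64 = 62)
1/((-1587 + 1244) + G(-47, -17)) + 2745 = 1/((-1587 + 1244) + 62) + 2745 = 1/(-343 + 62) + 2745 = 1/(-281) + 2745 = -1/281 + 2745 = 771344/281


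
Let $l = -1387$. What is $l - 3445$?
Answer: $-4832$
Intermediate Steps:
$l - 3445 = -1387 - 3445 = -4832$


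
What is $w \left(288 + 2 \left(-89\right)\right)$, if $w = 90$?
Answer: $9900$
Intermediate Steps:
$w \left(288 + 2 \left(-89\right)\right) = 90 \left(288 + 2 \left(-89\right)\right) = 90 \left(288 - 178\right) = 90 \cdot 110 = 9900$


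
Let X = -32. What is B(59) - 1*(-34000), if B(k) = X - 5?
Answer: 33963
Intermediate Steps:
B(k) = -37 (B(k) = -32 - 5 = -37)
B(59) - 1*(-34000) = -37 - 1*(-34000) = -37 + 34000 = 33963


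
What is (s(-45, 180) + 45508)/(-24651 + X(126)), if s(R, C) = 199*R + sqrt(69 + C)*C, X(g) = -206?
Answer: -36553/24857 - 180*sqrt(249)/24857 ≈ -1.5848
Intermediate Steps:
s(R, C) = 199*R + C*sqrt(69 + C)
(s(-45, 180) + 45508)/(-24651 + X(126)) = ((199*(-45) + 180*sqrt(69 + 180)) + 45508)/(-24651 - 206) = ((-8955 + 180*sqrt(249)) + 45508)/(-24857) = (36553 + 180*sqrt(249))*(-1/24857) = -36553/24857 - 180*sqrt(249)/24857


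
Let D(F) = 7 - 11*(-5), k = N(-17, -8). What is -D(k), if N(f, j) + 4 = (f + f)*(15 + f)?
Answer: -62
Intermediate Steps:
N(f, j) = -4 + 2*f*(15 + f) (N(f, j) = -4 + (f + f)*(15 + f) = -4 + (2*f)*(15 + f) = -4 + 2*f*(15 + f))
k = 64 (k = -4 + 2*(-17)² + 30*(-17) = -4 + 2*289 - 510 = -4 + 578 - 510 = 64)
D(F) = 62 (D(F) = 7 + 55 = 62)
-D(k) = -1*62 = -62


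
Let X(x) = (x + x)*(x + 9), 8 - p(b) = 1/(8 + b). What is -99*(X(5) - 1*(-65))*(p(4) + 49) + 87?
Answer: -4620147/4 ≈ -1.1550e+6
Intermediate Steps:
p(b) = 8 - 1/(8 + b)
X(x) = 2*x*(9 + x) (X(x) = (2*x)*(9 + x) = 2*x*(9 + x))
-99*(X(5) - 1*(-65))*(p(4) + 49) + 87 = -99*(2*5*(9 + 5) - 1*(-65))*((63 + 8*4)/(8 + 4) + 49) + 87 = -99*(2*5*14 + 65)*((63 + 32)/12 + 49) + 87 = -99*(140 + 65)*((1/12)*95 + 49) + 87 = -20295*(95/12 + 49) + 87 = -20295*683/12 + 87 = -99*140015/12 + 87 = -4620495/4 + 87 = -4620147/4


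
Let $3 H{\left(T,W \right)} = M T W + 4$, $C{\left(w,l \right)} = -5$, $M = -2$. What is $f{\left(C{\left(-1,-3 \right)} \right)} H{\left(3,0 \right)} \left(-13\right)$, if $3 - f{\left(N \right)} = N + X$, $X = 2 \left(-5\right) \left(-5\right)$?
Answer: $728$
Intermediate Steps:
$X = 50$ ($X = \left(-10\right) \left(-5\right) = 50$)
$f{\left(N \right)} = -47 - N$ ($f{\left(N \right)} = 3 - \left(N + 50\right) = 3 - \left(50 + N\right) = -47 - N$)
$H{\left(T,W \right)} = \frac{4}{3} - \frac{2 T W}{3}$ ($H{\left(T,W \right)} = \frac{- 2 T W + 4}{3} = \frac{4 - 2 T W}{3} = \frac{4}{3} - \frac{2 T W}{3}$)
$f{\left(C{\left(-1,-3 \right)} \right)} H{\left(3,0 \right)} \left(-13\right) = \left(-47 - -5\right) \left(\frac{4}{3} - 2 \cdot 0\right) \left(-13\right) = \left(-47 + 5\right) \left(\frac{4}{3} + 0\right) \left(-13\right) = \left(-42\right) \frac{4}{3} \left(-13\right) = \left(-56\right) \left(-13\right) = 728$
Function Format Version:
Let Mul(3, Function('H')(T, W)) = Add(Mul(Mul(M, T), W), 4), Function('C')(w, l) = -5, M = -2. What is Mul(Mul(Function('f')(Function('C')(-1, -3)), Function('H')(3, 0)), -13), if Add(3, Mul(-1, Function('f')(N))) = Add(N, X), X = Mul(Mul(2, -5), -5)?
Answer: 728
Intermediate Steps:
X = 50 (X = Mul(-10, -5) = 50)
Function('f')(N) = Add(-47, Mul(-1, N)) (Function('f')(N) = Add(3, Mul(-1, Add(N, 50))) = Add(3, Mul(-1, Add(50, N))) = Add(3, Add(-50, Mul(-1, N))) = Add(-47, Mul(-1, N)))
Function('H')(T, W) = Add(Rational(4, 3), Mul(Rational(-2, 3), T, W)) (Function('H')(T, W) = Mul(Rational(1, 3), Add(Mul(Mul(-2, T), W), 4)) = Mul(Rational(1, 3), Add(Mul(-2, T, W), 4)) = Mul(Rational(1, 3), Add(4, Mul(-2, T, W))) = Add(Rational(4, 3), Mul(Rational(-2, 3), T, W)))
Mul(Mul(Function('f')(Function('C')(-1, -3)), Function('H')(3, 0)), -13) = Mul(Mul(Add(-47, Mul(-1, -5)), Add(Rational(4, 3), Mul(Rational(-2, 3), 3, 0))), -13) = Mul(Mul(Add(-47, 5), Add(Rational(4, 3), 0)), -13) = Mul(Mul(-42, Rational(4, 3)), -13) = Mul(-56, -13) = 728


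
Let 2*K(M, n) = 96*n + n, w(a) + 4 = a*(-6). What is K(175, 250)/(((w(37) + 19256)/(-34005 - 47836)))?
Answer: -198464425/3806 ≈ -52145.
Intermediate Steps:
w(a) = -4 - 6*a (w(a) = -4 + a*(-6) = -4 - 6*a)
K(M, n) = 97*n/2 (K(M, n) = (96*n + n)/2 = (97*n)/2 = 97*n/2)
K(175, 250)/(((w(37) + 19256)/(-34005 - 47836))) = ((97/2)*250)/((((-4 - 6*37) + 19256)/(-34005 - 47836))) = 12125/((((-4 - 222) + 19256)/(-81841))) = 12125/(((-226 + 19256)*(-1/81841))) = 12125/((19030*(-1/81841))) = 12125/(-19030/81841) = 12125*(-81841/19030) = -198464425/3806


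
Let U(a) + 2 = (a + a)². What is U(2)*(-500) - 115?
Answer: -7115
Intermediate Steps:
U(a) = -2 + 4*a² (U(a) = -2 + (a + a)² = -2 + (2*a)² = -2 + 4*a²)
U(2)*(-500) - 115 = (-2 + 4*2²)*(-500) - 115 = (-2 + 4*4)*(-500) - 115 = (-2 + 16)*(-500) - 115 = 14*(-500) - 115 = -7000 - 115 = -7115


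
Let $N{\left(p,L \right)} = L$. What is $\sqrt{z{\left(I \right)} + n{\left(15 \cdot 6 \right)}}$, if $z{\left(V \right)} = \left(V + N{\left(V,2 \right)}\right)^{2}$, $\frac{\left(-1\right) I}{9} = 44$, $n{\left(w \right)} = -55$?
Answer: $\sqrt{155181} \approx 393.93$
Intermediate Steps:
$I = -396$ ($I = \left(-9\right) 44 = -396$)
$z{\left(V \right)} = \left(2 + V\right)^{2}$ ($z{\left(V \right)} = \left(V + 2\right)^{2} = \left(2 + V\right)^{2}$)
$\sqrt{z{\left(I \right)} + n{\left(15 \cdot 6 \right)}} = \sqrt{\left(2 - 396\right)^{2} - 55} = \sqrt{\left(-394\right)^{2} - 55} = \sqrt{155236 - 55} = \sqrt{155181}$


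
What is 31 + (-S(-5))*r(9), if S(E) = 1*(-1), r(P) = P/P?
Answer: 32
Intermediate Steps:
r(P) = 1
S(E) = -1
31 + (-S(-5))*r(9) = 31 - 1*(-1)*1 = 31 + 1*1 = 31 + 1 = 32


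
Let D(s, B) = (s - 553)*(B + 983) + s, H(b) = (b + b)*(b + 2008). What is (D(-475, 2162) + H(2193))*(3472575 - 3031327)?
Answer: 6703462119648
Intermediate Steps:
H(b) = 2*b*(2008 + b) (H(b) = (2*b)*(2008 + b) = 2*b*(2008 + b))
D(s, B) = s + (-553 + s)*(983 + B) (D(s, B) = (-553 + s)*(983 + B) + s = s + (-553 + s)*(983 + B))
(D(-475, 2162) + H(2193))*(3472575 - 3031327) = ((-543599 - 553*2162 + 984*(-475) + 2162*(-475)) + 2*2193*(2008 + 2193))*(3472575 - 3031327) = ((-543599 - 1195586 - 467400 - 1026950) + 2*2193*4201)*441248 = (-3233535 + 18425586)*441248 = 15192051*441248 = 6703462119648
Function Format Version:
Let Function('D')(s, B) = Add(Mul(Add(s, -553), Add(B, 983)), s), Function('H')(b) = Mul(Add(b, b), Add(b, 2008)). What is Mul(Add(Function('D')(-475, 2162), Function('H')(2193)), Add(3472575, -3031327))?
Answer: 6703462119648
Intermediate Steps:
Function('H')(b) = Mul(2, b, Add(2008, b)) (Function('H')(b) = Mul(Mul(2, b), Add(2008, b)) = Mul(2, b, Add(2008, b)))
Function('D')(s, B) = Add(s, Mul(Add(-553, s), Add(983, B))) (Function('D')(s, B) = Add(Mul(Add(-553, s), Add(983, B)), s) = Add(s, Mul(Add(-553, s), Add(983, B))))
Mul(Add(Function('D')(-475, 2162), Function('H')(2193)), Add(3472575, -3031327)) = Mul(Add(Add(-543599, Mul(-553, 2162), Mul(984, -475), Mul(2162, -475)), Mul(2, 2193, Add(2008, 2193))), Add(3472575, -3031327)) = Mul(Add(Add(-543599, -1195586, -467400, -1026950), Mul(2, 2193, 4201)), 441248) = Mul(Add(-3233535, 18425586), 441248) = Mul(15192051, 441248) = 6703462119648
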